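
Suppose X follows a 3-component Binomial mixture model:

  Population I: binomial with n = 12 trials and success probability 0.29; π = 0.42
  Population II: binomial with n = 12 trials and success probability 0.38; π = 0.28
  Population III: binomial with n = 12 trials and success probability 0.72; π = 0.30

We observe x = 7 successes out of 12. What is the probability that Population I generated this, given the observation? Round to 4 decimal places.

0.1387

P(component k | x) = π_k·f_k(x) / marginal(x), where marginal(x) = Σ_j π_j·f_j(x).
Component likelihoods at x = 7 successes out of 12:
  p_I = C(12,7)·0.29^7·0.71^5 = 792·0.000172499·0.180423 = 0.0246492
  p_II = C(12,7)·0.38^7·0.62^5 = 792·0.00114416·0.0916133 = 0.0830173
  p_III = C(12,7)·0.72^7·0.28^5 = 792·0.100306·0.00172104 = 0.136723
Unnormalised posteriors:
  π_I·p_I = 0.42 × 0.0246492 = 0.0103527
  π_II·p_II = 0.28 × 0.0830173 = 0.0232449
  π_III·p_III = 0.30 × 0.136723 = 0.041017
Evidence: 0.0103527 + 0.0232449 + 0.041017 = 0.0746145
P(Population I | 7 successes out of 12) = 0.0103527 / 0.0746145 ≈ 0.1387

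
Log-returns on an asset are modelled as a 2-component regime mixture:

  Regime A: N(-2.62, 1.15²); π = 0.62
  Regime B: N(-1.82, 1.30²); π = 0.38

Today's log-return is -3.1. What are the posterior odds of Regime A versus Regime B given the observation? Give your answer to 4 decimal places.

Posterior odds = (π_i f_i(x)) / (π_j f_j(x)); the normalising sum cancels.
Normal densities:
  f_A = 0.317967
  f_B = 0.188995
Odds = (0.62/0.38) × (0.317967/0.188995) = 1.63158 × 1.68241 ≈ 2.7450

2.7450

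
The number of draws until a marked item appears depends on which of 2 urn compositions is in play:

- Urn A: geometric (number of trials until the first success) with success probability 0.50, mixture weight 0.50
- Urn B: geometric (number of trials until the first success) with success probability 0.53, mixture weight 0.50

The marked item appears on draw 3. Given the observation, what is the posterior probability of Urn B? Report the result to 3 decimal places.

0.484

By Bayes' theorem, P(k | x) = P(Z=k) f_k(x) / Σ_j P(Z=j) f_j(x).
Evaluate each component's likelihood at the observed value:
  L_A = 0.125
  L_B = 0.117077
Unnormalised posteriors:
  P(Z=A)·L_A = 0.50 × 0.125 = 0.0625
  P(Z=B)·L_B = 0.50 × 0.117077 = 0.0585385
Sum: 0.0625 + 0.0585385 = 0.121038
P(Urn B | 3) ≈ 0.484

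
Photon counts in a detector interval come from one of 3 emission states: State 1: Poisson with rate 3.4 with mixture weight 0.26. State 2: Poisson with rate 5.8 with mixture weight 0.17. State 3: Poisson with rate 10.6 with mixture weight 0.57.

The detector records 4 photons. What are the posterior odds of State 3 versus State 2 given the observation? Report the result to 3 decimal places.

0.308

Only the two components matter; the odds are (π_i f_i(x)) / (π_j f_j(x)).
Poisson probabilities:
  f_1 = e^(−3.4)·3.4^4/4! = 0.185825
  f_2 = e^(−5.8)·5.8^4/4! = 0.142755
  f_3 = e^(−10.6)·10.6^4/4! = 0.0131066
Odds = (0.57/0.17) × (0.0131066/0.142755) = 3.35294 × 0.0918117 ≈ 0.308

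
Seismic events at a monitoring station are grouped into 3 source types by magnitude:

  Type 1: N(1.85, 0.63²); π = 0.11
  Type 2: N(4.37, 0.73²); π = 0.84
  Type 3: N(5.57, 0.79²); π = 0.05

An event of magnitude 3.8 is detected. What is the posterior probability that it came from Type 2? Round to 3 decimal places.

0.992

By Bayes' theorem, P(k | x) = w_k f_k(x) / Σ_j w_j f_j(x).
Normal densities:
  L_1 = 0.00526248
  L_2 = 0.402899
  L_3 = 0.0410424
Prior × likelihood for each component:
  w_1·L_1 = 0.11 × 0.00526248 = 0.000578873
  w_2·L_2 = 0.84 × 0.402899 = 0.338435
  w_3·L_3 = 0.05 × 0.0410424 = 0.00205212
Denominator: 0.000578873 + 0.338435 + 0.00205212 = 0.341066
P(Type 2 | data) ≈ 0.992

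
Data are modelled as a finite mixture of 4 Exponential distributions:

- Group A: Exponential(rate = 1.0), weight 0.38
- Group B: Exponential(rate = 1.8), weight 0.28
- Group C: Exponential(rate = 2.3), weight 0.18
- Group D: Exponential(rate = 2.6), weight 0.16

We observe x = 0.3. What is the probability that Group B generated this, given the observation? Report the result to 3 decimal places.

0.302

Apply Bayes' rule: the posterior for each component is proportional to its prior times its likelihood at x.
Evaluate each component's likelihood at the observed value:
  L_A = 1.0·e^(−1.0·0.3) = 1.0·e^(−0.3000) = 0.740818
  L_B = 1.8·e^(−1.8·0.3) = 1.8·e^(−0.5400) = 1.04895
  L_C = 2.3·e^(−2.3·0.3) = 2.3·e^(−0.6900) = 1.15362
  L_D = 2.6·e^(−2.6·0.3) = 2.6·e^(−0.7800) = 1.19186
Weight by the priors:
  P(Z=A)·L_A = 0.38 × 0.740818 = 0.281511
  P(Z=B)·L_B = 0.28 × 1.04895 = 0.293705
  P(Z=C)·L_C = 0.18 × 1.15362 = 0.207652
  P(Z=D)·L_D = 0.16 × 1.19186 = 0.190697
Sum: 0.281511 + 0.293705 + 0.207652 + 0.190697 = 0.973565
So the posterior for Group B is 0.293705 / 0.973565 ≈ 0.302.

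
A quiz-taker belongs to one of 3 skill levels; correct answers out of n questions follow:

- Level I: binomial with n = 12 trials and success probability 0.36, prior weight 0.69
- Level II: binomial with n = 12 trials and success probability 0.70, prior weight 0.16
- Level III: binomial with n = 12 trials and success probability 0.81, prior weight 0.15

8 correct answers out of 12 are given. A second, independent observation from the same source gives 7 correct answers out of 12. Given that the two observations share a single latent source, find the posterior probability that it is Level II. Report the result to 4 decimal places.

Apply Bayes' rule: the posterior for each component is proportional to its prior times its likelihood at x.
Since both observations come from the same component, the likelihood for component k is f_k(x₁)·f_k(x₂).
  p_I = [C(12,8)·0.36^8·0.64^4 = 495·0.000282111·0.167772 = 0.0234285] × [0.0666412] = 0.0015613
  p_II = [C(12,8)·0.70^8·0.30^4 = 495·0.057648·0.0081 = 0.23114] × [0.158496] = 0.0366347
  p_III = [C(12,8)·0.81^8·0.19^4 = 495·0.185302·0.00130321 = 0.119536] × [0.044863] = 0.00536276
Multiply by the mixture weights:
  π_I·p_I = 0.69 × 0.0015613 = 0.0010773
  π_II·p_II = 0.16 × 0.0366347 = 0.00586155
  π_III·p_III = 0.15 × 0.00536276 = 0.000804413
Evidence: 0.0010773 + 0.00586155 + 0.000804413 = 0.00774326
So the posterior for Level II is 0.00586155 / 0.00774326 ≈ 0.7570.

0.7570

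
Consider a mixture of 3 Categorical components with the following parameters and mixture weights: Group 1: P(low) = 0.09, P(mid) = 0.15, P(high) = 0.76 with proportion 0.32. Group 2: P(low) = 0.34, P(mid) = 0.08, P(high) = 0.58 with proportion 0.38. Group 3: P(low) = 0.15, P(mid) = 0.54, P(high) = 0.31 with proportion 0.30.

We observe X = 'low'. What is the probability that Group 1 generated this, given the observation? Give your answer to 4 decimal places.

0.1419

Posterior ∝ prior × likelihood, so P(k | x) ∝ P(Z=k) f_k(x); normalise over all components.
Component likelihoods at x = 'low':
  f_1 = P(low | comp) = 0.09
  f_2 = P(low | comp) = 0.34
  f_3 = P(low | comp) = 0.15
Weight by the priors:
  P(Z=1)·f_1 = 0.32 × 0.09 = 0.0288
  P(Z=2)·f_2 = 0.38 × 0.34 = 0.1292
  P(Z=3)·f_3 = 0.30 × 0.15 = 0.045
Denominator: 0.0288 + 0.1292 + 0.045 = 0.203
P(Group 1 | the observation) ≈ 0.1419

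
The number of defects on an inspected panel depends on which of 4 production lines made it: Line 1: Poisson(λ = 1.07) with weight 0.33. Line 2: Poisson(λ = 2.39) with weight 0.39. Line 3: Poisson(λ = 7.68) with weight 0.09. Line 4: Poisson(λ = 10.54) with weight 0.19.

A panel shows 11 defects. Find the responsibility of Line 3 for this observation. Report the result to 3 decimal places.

0.203

Posterior ∝ prior × likelihood, so P(k | x) ∝ w_k f_k(x); normalise over all components.
Poisson probabilities:
  L_1 = e^(−1.07)·1.07^11/11! = 1.80872e-08
  L_2 = e^(−2.39)·2.39^11/11! = 3.33624e-05
  L_3 = e^(−7.68)·7.68^11/11! = 0.0634507
  L_4 = e^(−10.54)·10.54^11/11! = 0.118203
Prior × likelihood for each component:
  w_1·L_1 = 0.33 × 1.80872e-08 = 5.96877e-09
  w_2·L_2 = 0.39 × 3.33624e-05 = 1.30113e-05
  w_3·L_3 = 0.09 × 0.0634507 = 0.00571056
  w_4·L_4 = 0.19 × 0.118203 = 0.0224585
Evidence: 5.96877e-09 + 1.30113e-05 + 0.00571056 + 0.0224585 = 0.0281821
P(Line 3 | data) = 0.00571056 / 0.0281821 ≈ 0.203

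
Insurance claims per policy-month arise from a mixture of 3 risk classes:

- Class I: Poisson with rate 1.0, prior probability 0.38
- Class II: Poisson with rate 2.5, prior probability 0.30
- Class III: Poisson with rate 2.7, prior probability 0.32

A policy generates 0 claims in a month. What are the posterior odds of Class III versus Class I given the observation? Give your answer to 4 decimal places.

The posterior odds equal the prior odds times the likelihood ratio: (P(Z=i)/P(Z=j))·(f_i(x)/f_j(x)).
Component likelihoods at x = 0 claims:
  f_I = e^(−1.0)·1.0^0/0! = 0.367879
  f_II = e^(−2.5)·2.5^0/0! = 0.082085
  f_III = e^(−2.7)·2.7^0/0! = 0.0672055
0.0215058 / 0.139794 ≈ 0.1538

0.1538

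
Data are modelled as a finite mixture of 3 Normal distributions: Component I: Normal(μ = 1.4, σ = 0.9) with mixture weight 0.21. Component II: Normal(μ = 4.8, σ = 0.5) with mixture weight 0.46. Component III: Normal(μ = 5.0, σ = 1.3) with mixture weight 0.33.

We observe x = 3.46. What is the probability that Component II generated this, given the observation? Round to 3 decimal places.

Apply Bayes' rule: the posterior for each component is proportional to its prior times its likelihood at x.
Component likelihoods at x = 3.46:
  L_I = (1/(0.9·√(2π)))·exp(−(3.46−1.4)²/(2·0.9²)) = 0.443269·exp(-2.61951) = 0.0322872
  L_II = (1/(0.5·√(2π)))·exp(−(3.46−4.8)²/(2·0.5²)) = 0.797885·exp(-3.59120) = 0.0219939
  L_III = (1/(1.3·√(2π)))·exp(−(3.46−5.0)²/(2·1.3²)) = 0.306879·exp(-0.70166) = 0.152139
Prior × likelihood for each component:
  π_I·L_I = 0.21 × 0.0322872 = 0.00678031
  π_II·L_II = 0.46 × 0.0219939 = 0.0101172
  π_III·L_III = 0.33 × 0.152139 = 0.0502059
Sum: 0.00678031 + 0.0101172 + 0.0502059 = 0.0671034
So the posterior for Component II is 0.0101172 / 0.0671034 ≈ 0.151.

0.151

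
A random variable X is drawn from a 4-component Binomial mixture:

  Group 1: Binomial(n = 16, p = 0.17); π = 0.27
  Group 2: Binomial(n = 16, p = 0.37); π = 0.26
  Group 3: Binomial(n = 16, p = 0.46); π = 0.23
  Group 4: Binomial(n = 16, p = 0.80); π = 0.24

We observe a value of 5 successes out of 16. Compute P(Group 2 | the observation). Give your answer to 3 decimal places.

0.520

P(component k | x) = P(Z=k)·f_k(x) / marginal(x), where marginal(x) = Σ_j P(Z=j)·f_j(x).
Binomial probabilities:
  p_1 = C(16,5)·0.17^5·0.83^11 = 4368·0.000141986·0.128783 = 0.0798705
  p_2 = C(16,5)·0.37^5·0.63^11 = 4368·0.0069344·0.00620506 = 0.187948
  p_3 = C(16,5)·0.46^5·0.54^11 = 4368·0.0205963·0.0011385 = 0.102424
  p_4 = C(16,5)·0.80^5·0.20^11 = 4368·0.32768·2.048e-08 = 2.93132e-05
Unnormalised posteriors:
  P(Z=1)·p_1 = 0.27 × 0.0798705 = 0.021565
  P(Z=2)·p_2 = 0.26 × 0.187948 = 0.0488664
  P(Z=3)·p_3 = 0.23 × 0.102424 = 0.0235576
  P(Z=4)·p_4 = 0.24 × 2.93132e-05 = 7.03516e-06
Denominator: 0.021565 + 0.0488664 + 0.0235576 + 7.03516e-06 = 0.0939961
P(Group 2 | the observation) ≈ 0.520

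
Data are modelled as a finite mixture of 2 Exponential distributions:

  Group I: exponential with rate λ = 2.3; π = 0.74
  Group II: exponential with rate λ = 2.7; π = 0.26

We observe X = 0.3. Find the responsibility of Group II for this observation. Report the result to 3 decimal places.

0.268

The responsibility of component k is π_k f_k(x) divided by Σ_j π_j f_j(x).
Exponential densities:
  L_I = 2.3·e^(−2.3·0.3) = 2.3·e^(−0.6900) = 1.15362
  L_II = 2.7·e^(−2.7·0.3) = 2.7·e^(−0.8100) = 1.20112
Prior × likelihood for each component:
  π_I·L_I = 0.74 × 1.15362 = 0.853682
  π_II·L_II = 0.26 × 1.20112 = 0.31229
Normaliser: 0.853682 + 0.31229 = 1.16597
So the posterior for Group II is 0.31229 / 1.16597 ≈ 0.268.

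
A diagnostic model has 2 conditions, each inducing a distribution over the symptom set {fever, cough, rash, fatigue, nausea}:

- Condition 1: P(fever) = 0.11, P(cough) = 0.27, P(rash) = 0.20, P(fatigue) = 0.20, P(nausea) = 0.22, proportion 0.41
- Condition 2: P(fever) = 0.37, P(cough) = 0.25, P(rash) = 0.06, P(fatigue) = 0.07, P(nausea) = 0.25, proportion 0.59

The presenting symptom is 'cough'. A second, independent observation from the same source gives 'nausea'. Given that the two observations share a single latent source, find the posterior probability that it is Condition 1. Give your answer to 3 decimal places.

0.398

P(component k | x) = π_k·f_k(x) / marginal(x), where marginal(x) = Σ_j π_j·f_j(x).
Since both observations come from the same component, the likelihood for component k is f_k(x₁)·f_k(x₂).
  L_1 = [P(cough | comp) = 0.27] × [0.22] = 0.0594
  L_2 = [P(cough | comp) = 0.25] × [0.25] = 0.0625
Unnormalised posteriors:
  π_1·L_1 = 0.41 × 0.0594 = 0.024354
  π_2·L_2 = 0.59 × 0.0625 = 0.036875
Sum: 0.024354 + 0.036875 = 0.061229
P(Condition 1 | x) ≈ 0.398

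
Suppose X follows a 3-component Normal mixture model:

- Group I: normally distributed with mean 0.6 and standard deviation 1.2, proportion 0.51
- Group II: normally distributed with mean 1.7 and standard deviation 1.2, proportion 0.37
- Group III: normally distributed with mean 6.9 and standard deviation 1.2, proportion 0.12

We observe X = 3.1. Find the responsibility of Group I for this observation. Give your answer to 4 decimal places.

0.2363

Apply Bayes' rule: the posterior for each component is proportional to its prior times its likelihood at x.
Evaluate each component's likelihood at the observed value:
  f_I = (1/(1.2·√(2π)))·exp(−(3.1−0.6)²/(2·1.2²)) = 0.332452·exp(-2.17014) = 0.0379533
  f_II = (1/(1.2·√(2π)))·exp(−(3.1−1.7)²/(2·1.2²)) = 0.332452·exp(-0.68056) = 0.168332
  f_III = (1/(1.2·√(2π)))·exp(−(3.1−6.9)²/(2·1.2²)) = 0.332452·exp(-5.01389) = 0.00220915
Multiply by the mixture weights:
  π_I·f_I = 0.51 × 0.0379533 = 0.0193562
  π_II·f_II = 0.37 × 0.168332 = 0.0622829
  π_III·f_III = 0.12 × 0.00220915 = 0.000265098
Denominator: 0.0193562 + 0.0622829 + 0.000265098 = 0.0819042
So the posterior for Group I is 0.0193562 / 0.0819042 ≈ 0.2363.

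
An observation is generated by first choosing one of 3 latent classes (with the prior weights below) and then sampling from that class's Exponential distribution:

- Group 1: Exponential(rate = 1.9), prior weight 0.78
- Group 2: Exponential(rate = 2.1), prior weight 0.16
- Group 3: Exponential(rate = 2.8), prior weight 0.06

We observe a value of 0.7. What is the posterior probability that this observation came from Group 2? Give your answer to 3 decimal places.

By Bayes' theorem, P(k | x) = π_k f_k(x) / Σ_j π_j f_j(x).
Evaluate each component's likelihood at the observed value:
  p_1 = 1.9·e^(−1.9·0.7) = 1.9·e^(−1.3300) = 0.502507
  p_2 = 2.1·e^(−2.1·0.7) = 2.1·e^(−1.4700) = 0.482844
  p_3 = 2.8·e^(−2.8·0.7) = 2.8·e^(−1.9600) = 0.394404
Prior × likelihood for each component:
  π_1·p_1 = 0.78 × 0.502507 = 0.391955
  π_2·p_2 = 0.16 × 0.482844 = 0.077255
  π_3·p_3 = 0.06 × 0.394404 = 0.0236642
Sum: 0.391955 + 0.077255 + 0.0236642 = 0.492874
P(Group 2 | the observation) = 0.077255 / 0.492874 ≈ 0.157

0.157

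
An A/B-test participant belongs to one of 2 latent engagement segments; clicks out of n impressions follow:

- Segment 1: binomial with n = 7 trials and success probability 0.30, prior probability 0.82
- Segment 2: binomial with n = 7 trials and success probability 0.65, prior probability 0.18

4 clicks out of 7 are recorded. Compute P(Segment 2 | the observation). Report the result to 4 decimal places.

The responsibility of component k is P(Z=k) f_k(x) divided by Σ_j P(Z=j) f_j(x).
Component likelihoods at x = 4 clicks out of 7:
  L_1 = C(7,4)·0.30^4·0.70^3 = 35·0.0081·0.343 = 0.0972405
  L_2 = C(7,4)·0.65^4·0.35^3 = 35·0.178506·0.042875 = 0.267871
Unnormalised posteriors:
  P(Z=1)·L_1 = 0.82 × 0.0972405 = 0.0797372
  P(Z=2)·L_2 = 0.18 × 0.267871 = 0.0482168
Normaliser: 0.0797372 + 0.0482168 = 0.127954
So the posterior for Segment 2 is 0.0482168 / 0.127954 ≈ 0.3768.

0.3768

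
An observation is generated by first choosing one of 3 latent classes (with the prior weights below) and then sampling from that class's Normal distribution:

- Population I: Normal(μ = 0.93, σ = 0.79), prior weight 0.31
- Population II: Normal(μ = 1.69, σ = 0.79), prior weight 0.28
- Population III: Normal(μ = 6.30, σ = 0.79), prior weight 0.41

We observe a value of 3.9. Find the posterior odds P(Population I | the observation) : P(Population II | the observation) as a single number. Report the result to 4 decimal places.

Posterior odds = (π_i f_i(x)) / (π_j f_j(x)); the normalising sum cancels.
Normal densities:
  p_I = (1/(0.79·√(2π)))·exp(−(3.9−0.93)²/(2·0.79²)) = 0.504990·exp(-7.06690) = 0.000430694
  p_II = (1/(0.79·√(2π)))·exp(−(3.9−1.69)²/(2·0.79²)) = 0.504990·exp(-3.91291) = 0.0100908
  p_III = (1/(0.79·√(2π)))·exp(−(3.9−6.30)²/(2·0.79²)) = 0.504990·exp(-4.61465) = 0.00500228
0.000133515 / 0.00282543 ≈ 0.0473

0.0473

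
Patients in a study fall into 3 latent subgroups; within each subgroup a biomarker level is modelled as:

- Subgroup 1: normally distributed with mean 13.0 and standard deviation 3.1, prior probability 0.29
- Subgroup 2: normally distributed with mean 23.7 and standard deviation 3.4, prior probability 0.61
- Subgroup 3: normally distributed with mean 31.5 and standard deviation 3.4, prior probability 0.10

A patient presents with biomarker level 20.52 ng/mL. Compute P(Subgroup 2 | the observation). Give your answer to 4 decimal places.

0.9579

Apply Bayes' rule: the posterior for each component is proportional to its prior times its likelihood at x.
Evaluate each component's likelihood at the observed value:
  L_1 = 0.00678793
  L_2 = 0.0757663
  L_3 = 0.000637941
Unnormalised posteriors:
  w_1·L_1 = 0.29 × 0.00678793 = 0.0019685
  w_2·L_2 = 0.61 × 0.0757663 = 0.0462175
  w_3·L_3 = 0.10 × 0.000637941 = 6.37941e-05
Marginal: 0.0019685 + 0.0462175 + 6.37941e-05 = 0.0482497
So the posterior for Subgroup 2 is 0.0462175 / 0.0482497 ≈ 0.9579.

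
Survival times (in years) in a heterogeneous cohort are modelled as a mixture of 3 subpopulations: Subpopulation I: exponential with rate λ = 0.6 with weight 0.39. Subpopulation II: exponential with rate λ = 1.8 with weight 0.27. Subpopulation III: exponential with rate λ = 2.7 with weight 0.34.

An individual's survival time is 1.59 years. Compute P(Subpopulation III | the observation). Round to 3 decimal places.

P(component k | x) = π_k·f_k(x) / marginal(x), where marginal(x) = Σ_j π_j·f_j(x).
Component likelihoods at x = 1.59 years:
  p_I = 0.231118
  p_II = 0.102878
  p_III = 0.0368925
Multiply by the mixture weights:
  π_I·p_I = 0.39 × 0.231118 = 0.0901361
  π_II·p_II = 0.27 × 0.102878 = 0.027777
  π_III·p_III = 0.34 × 0.0368925 = 0.0125434
Denominator: 0.0901361 + 0.027777 + 0.0125434 = 0.130457
Responsibility of Subpopulation III: 0.0125434 / 0.130457 ≈ 0.096

0.096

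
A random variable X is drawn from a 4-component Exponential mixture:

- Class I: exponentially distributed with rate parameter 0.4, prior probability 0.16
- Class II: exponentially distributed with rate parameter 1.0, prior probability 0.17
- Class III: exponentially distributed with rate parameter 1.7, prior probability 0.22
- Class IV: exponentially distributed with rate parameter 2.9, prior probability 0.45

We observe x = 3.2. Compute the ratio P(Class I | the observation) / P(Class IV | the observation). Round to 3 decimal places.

The posterior odds equal the prior odds times the likelihood ratio: (P(Z=i)/P(Z=j))·(f_i(x)/f_j(x)).
Component likelihoods at x = 3.2:
  f_I = 0.4·e^(−0.4·3.2) = 0.4·e^(−1.2800) = 0.111215
  f_II = 1.0·e^(−1.0·3.2) = 1.0·e^(−3.2000) = 0.0407622
  f_III = 1.7·e^(−1.7·3.2) = 1.7·e^(−5.4400) = 0.00737712
  f_IV = 2.9·e^(−2.9·3.2) = 2.9·e^(−9.2800) = 0.000270486
Posterior odds = (P(Z=I)·f_I) / (P(Z=IV)·f_IV) = (0.16·0.111215) / (0.45·0.000270486) = 0.0177944 / 0.000121719 ≈ 146.193

146.193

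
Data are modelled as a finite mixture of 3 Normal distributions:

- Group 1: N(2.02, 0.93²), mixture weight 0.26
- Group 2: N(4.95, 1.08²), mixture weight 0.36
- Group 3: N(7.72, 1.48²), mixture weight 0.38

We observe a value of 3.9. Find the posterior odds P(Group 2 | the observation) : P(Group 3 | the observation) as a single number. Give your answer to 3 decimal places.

22.633

Since P(k|x) ∝ P(Z=k) f_k(x), the posterior odds are P(Z=i) f_i(x) / (P(Z=j) f_j(x)).
Evaluate each component's likelihood at the observed value:
  p_1 = (1/(0.93·√(2π)))·exp(−(3.9−2.02)²/(2·0.93²)) = 0.428970·exp(-2.04324) = 0.0555979
  p_2 = (1/(1.08·√(2π)))·exp(−(3.9−4.95)²/(2·1.08²)) = 0.369391·exp(-0.47261) = 0.230269
  p_3 = (1/(1.48·√(2π)))·exp(−(3.9−7.72)²/(2·1.48²)) = 0.269556·exp(-3.33099) = 0.00963869
Posterior odds = (P(Z=2)·p_2) / (P(Z=3)·p_3) = (0.36·0.230269) / (0.38·0.00963869) = 0.0828968 / 0.0036627 ≈ 22.633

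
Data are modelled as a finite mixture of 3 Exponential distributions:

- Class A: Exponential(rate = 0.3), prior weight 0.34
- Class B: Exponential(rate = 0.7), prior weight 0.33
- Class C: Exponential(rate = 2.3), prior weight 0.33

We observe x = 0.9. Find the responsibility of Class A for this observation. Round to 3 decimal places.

0.262

Posterior ∝ prior × likelihood, so P(k | x) ∝ π_k f_k(x); normalise over all components.
Evaluate each component's likelihood at the observed value:
  L_A = 0.3·e^(−0.3·0.9) = 0.3·e^(−0.2700) = 0.229014
  L_B = 0.7·e^(−0.7·0.9) = 0.7·e^(−0.6300) = 0.372814
  L_C = 2.3·e^(−2.3·0.9) = 2.3·e^(−2.0700) = 0.290227
Unnormalised posteriors:
  π_A·L_A = 0.34 × 0.229014 = 0.0778647
  π_B·L_B = 0.33 × 0.372814 = 0.123029
  π_C·L_C = 0.33 × 0.290227 = 0.095775
Sum: 0.0778647 + 0.123029 + 0.095775 = 0.296668
P(Class A | the observation) ≈ 0.262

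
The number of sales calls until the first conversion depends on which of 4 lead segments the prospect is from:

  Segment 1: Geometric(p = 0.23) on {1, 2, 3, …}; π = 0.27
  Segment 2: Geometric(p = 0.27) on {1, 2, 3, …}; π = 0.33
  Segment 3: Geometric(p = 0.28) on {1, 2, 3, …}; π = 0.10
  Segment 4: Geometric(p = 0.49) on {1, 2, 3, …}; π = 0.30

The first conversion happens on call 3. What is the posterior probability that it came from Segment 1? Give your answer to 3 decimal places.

0.269

P(component k | x) = P(Z=k)·f_k(x) / marginal(x), where marginal(x) = Σ_j P(Z=j)·f_j(x).
Component likelihoods at x = 3:
  p_1 = 0.136367
  p_2 = 0.143883
  p_3 = 0.145152
  p_4 = 0.127449
Weight by the priors:
  P(Z=1)·p_1 = 0.27 × 0.136367 = 0.0368191
  P(Z=2)·p_2 = 0.33 × 0.143883 = 0.0474814
  P(Z=3)·p_3 = 0.10 × 0.145152 = 0.0145152
  P(Z=4)·p_4 = 0.30 × 0.127449 = 0.0382347
Evidence: 0.0368191 + 0.0474814 + 0.0145152 + 0.0382347 = 0.13705
So the posterior for Segment 1 is 0.0368191 / 0.13705 ≈ 0.269.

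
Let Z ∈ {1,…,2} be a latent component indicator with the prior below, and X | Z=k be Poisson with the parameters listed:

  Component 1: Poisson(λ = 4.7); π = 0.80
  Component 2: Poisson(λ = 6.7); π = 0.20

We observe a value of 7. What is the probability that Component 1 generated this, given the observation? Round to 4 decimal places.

0.7119

The responsibility of component k is π_k f_k(x) divided by Σ_j π_j f_j(x).
Evaluate each component's likelihood at the observed value:
  L_1 = e^(−4.7)·4.7^7/7! = 0.0914261
  L_2 = e^(−6.7)·6.7^7/7! = 0.14802
Weight by the priors:
  π_1·L_1 = 0.80 × 0.0914261 = 0.0731409
  π_2·L_2 = 0.20 × 0.14802 = 0.029604
Marginal: 0.0731409 + 0.029604 = 0.102745
So the posterior for Component 1 is 0.0731409 / 0.102745 ≈ 0.7119.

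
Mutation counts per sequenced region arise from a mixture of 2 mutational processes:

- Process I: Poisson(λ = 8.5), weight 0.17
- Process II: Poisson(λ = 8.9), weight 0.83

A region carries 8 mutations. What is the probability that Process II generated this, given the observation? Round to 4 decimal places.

P(component k | x) = w_k·f_k(x) / marginal(x), where marginal(x) = Σ_j w_j·f_j(x).
Evaluate each component's likelihood at the observed value:
  f_I = 0.137508
  f_II = 0.133161
Unnormalised posteriors:
  w_I·f_I = 0.17 × 0.137508 = 0.0233764
  w_II·f_II = 0.83 × 0.133161 = 0.110524
Sum: 0.0233764 + 0.110524 = 0.1339
P(Process II | 8 mutations) = 0.110524 / 0.1339 ≈ 0.8254

0.8254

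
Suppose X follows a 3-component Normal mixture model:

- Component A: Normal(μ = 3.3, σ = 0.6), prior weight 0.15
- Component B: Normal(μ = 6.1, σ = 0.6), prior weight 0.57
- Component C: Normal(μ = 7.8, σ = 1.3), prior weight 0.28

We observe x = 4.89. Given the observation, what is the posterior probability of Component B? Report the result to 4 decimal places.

Apply Bayes' rule: the posterior for each component is proportional to its prior times its likelihood at x.
Evaluate each component's likelihood at the observed value:
  p_A = (1/(0.6·√(2π)))·exp(−(4.89−3.3)²/(2·0.6²)) = 0.664904·exp(-3.51125) = 0.0198537
  p_B = (1/(0.6·√(2π)))·exp(−(4.89−6.1)²/(2·0.6²)) = 0.664904·exp(-2.03347) = 0.0870228
  p_C = (1/(1.3·√(2π)))·exp(−(4.89−7.8)²/(2·1.3²)) = 0.306879·exp(-2.50536) = 0.0250556
Unnormalised posteriors:
  π_A·p_A = 0.15 × 0.0198537 = 0.00297806
  π_B·p_B = 0.57 × 0.0870228 = 0.049603
  π_C·p_C = 0.28 × 0.0250556 = 0.00701557
Sum: 0.00297806 + 0.049603 + 0.00701557 = 0.0595966
So the posterior for Component B is 0.049603 / 0.0595966 ≈ 0.8323.

0.8323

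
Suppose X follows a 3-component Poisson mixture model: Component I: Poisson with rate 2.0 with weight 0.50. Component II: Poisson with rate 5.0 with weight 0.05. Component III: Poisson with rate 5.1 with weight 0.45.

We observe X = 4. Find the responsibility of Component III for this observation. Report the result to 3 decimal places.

0.589

Apply Bayes' rule: the posterior for each component is proportional to its prior times its likelihood at x.
Evaluate each component's likelihood at the observed value:
  p_I = e^(−2.0)·2.0^4/4! = 0.0902235
  p_II = e^(−5.0)·5.0^4/4! = 0.175467
  p_III = e^(−5.1)·5.1^4/4! = 0.171857
Weight by the priors:
  π_I·p_I = 0.50 × 0.0902235 = 0.0451118
  π_II·p_II = 0.05 × 0.175467 = 0.00877337
  π_III·p_III = 0.45 × 0.171857 = 0.0773357
Marginal: 0.0451118 + 0.00877337 + 0.0773357 = 0.131221
P(Component III | 4) ≈ 0.589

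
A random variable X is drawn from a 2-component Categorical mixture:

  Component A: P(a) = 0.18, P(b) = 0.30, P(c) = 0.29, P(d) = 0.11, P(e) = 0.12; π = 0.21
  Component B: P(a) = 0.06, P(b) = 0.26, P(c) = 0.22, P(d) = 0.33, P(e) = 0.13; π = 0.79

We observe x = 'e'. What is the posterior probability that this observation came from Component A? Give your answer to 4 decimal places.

P(component k | x) = π_k·f_k(x) / marginal(x), where marginal(x) = Σ_j π_j·f_j(x).
Categorical probabilities:
  f_A = P(e | comp) = 0.12
  f_B = P(e | comp) = 0.13
Weight by the priors:
  π_A·f_A = 0.21 × 0.12 = 0.0252
  π_B·f_B = 0.79 × 0.13 = 0.1027
Evidence: 0.0252 + 0.1027 = 0.1279
Responsibility of Component A: 0.0252 / 0.1279 ≈ 0.1970

0.1970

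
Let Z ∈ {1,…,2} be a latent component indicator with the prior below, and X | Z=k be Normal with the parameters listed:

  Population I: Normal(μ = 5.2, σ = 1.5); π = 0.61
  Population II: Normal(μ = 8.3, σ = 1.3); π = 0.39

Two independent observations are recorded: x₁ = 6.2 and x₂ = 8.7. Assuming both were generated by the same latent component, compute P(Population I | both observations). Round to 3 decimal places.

Apply Bayes' rule: the posterior for each component is proportional to its prior times its likelihood at x.
Since both observations come from the same component, the likelihood for component k is f_k(x₁)·f_k(x₂).
  f_I = [0.212965] × [0.0174813] = 0.0037229
  f_II = [0.0832392] × [0.29269] = 0.0243633
Unnormalised posteriors:
  π_I·f_I = 0.61 × 0.0037229 = 0.00227097
  π_II·f_II = 0.39 × 0.0243633 = 0.00950169
Normaliser: 0.00227097 + 0.00950169 = 0.0117727
P(Population I | x₁, x₂) = 0.00227097 / 0.0117727 ≈ 0.193

0.193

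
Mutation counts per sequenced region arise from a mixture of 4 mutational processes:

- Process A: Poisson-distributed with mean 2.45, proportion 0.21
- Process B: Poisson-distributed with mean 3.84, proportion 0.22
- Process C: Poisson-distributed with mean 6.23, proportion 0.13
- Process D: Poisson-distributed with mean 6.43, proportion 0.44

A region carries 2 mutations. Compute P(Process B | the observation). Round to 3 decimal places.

By Bayes' theorem, P(k | x) = P(Z=k) f_k(x) / Σ_j P(Z=j) f_j(x).
Evaluate each component's likelihood at the observed value:
  f_A = 0.258989
  f_B = 0.158468
  f_C = 0.0382201
  f_D = 0.0333333
Prior × likelihood for each component:
  P(Z=A)·f_A = 0.21 × 0.258989 = 0.0543876
  P(Z=B)·f_B = 0.22 × 0.158468 = 0.034863
  P(Z=C)·f_C = 0.13 × 0.0382201 = 0.00496861
  P(Z=D)·f_D = 0.44 × 0.0333333 = 0.0146667
Sum: 0.0543876 + 0.034863 + 0.00496861 + 0.0146667 = 0.108886
P(Process B | the observation) ≈ 0.320

0.320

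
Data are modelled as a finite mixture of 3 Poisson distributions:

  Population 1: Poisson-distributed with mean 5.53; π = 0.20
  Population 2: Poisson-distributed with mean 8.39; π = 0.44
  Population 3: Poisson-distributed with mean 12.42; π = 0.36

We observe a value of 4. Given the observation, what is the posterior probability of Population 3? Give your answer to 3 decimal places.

Apply Bayes' rule: the posterior for each component is proportional to its prior times its likelihood at x.
Poisson probabilities:
  f_1 = 0.15454
  f_2 = 0.0468928
  f_3 = 0.00400256
Unnormalised posteriors:
  w_1·f_1 = 0.20 × 0.15454 = 0.030908
  w_2·f_2 = 0.44 × 0.0468928 = 0.0206328
  w_3·f_3 = 0.36 × 0.00400256 = 0.00144092
Normaliser: 0.030908 + 0.0206328 + 0.00144092 = 0.0529817
So the posterior for Population 3 is 0.00144092 / 0.0529817 ≈ 0.027.

0.027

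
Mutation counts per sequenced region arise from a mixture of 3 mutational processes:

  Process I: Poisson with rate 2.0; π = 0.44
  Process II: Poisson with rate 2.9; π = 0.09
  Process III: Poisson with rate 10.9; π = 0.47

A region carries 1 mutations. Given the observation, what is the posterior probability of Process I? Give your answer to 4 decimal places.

0.8918

Posterior ∝ prior × likelihood, so P(k | x) ∝ P(Z=k) f_k(x); normalise over all components.
Poisson probabilities:
  f_I = 0.270671
  f_II = 0.159567
  f_III = 0.000201195
Unnormalised posteriors:
  P(Z=I)·f_I = 0.44 × 0.270671 = 0.119095
  P(Z=II)·f_II = 0.09 × 0.159567 = 0.0143611
  P(Z=III)·f_III = 0.47 × 0.000201195 = 9.45615e-05
Normaliser: 0.119095 + 0.0143611 + 9.45615e-05 = 0.133551
Responsibility of Process I: 0.119095 / 0.133551 ≈ 0.8918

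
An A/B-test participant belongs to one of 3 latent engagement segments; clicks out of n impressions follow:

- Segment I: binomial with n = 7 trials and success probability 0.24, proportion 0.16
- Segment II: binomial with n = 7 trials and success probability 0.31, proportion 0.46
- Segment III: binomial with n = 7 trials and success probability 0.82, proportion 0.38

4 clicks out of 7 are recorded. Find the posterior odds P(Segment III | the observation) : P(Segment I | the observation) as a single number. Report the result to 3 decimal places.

The posterior odds equal the prior odds times the likelihood ratio: (w_i/w_j)·(f_i(x)/f_j(x)).
Binomial probabilities:
  f_I = 0.0509746
  f_II = 0.106185
  f_III = 0.0922871
0.0350691 / 0.00815594 ≈ 4.300

4.300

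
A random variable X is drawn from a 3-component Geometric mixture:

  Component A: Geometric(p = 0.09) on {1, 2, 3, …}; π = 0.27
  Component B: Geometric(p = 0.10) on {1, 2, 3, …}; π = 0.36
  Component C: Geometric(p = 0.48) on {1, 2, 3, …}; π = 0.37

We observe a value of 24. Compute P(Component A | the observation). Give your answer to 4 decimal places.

Posterior ∝ prior × likelihood, so P(k | x) ∝ P(Z=k) f_k(x); normalise over all components.
Evaluate each component's likelihood at the observed value:
  f_A = 0.09·(1−0.09)^23 = 0.09·0.114275 = 0.0102848
  f_B = 0.10·(1−0.10)^23 = 0.10·0.0886294 = 0.00886294
  f_C = 0.48·(1−0.48)^23 = 0.48·2.93817e-07 = 1.41032e-07
Prior × likelihood for each component:
  P(Z=A)·f_A = 0.27 × 0.0102848 = 0.00277689
  P(Z=B)·f_B = 0.36 × 0.00886294 = 0.00319066
  P(Z=C)·f_C = 0.37 × 1.41032e-07 = 5.21819e-08
Sum: 0.00277689 + 0.00319066 + 5.21819e-08 = 0.0059676
So the posterior for Component A is 0.00277689 / 0.0059676 ≈ 0.4653.

0.4653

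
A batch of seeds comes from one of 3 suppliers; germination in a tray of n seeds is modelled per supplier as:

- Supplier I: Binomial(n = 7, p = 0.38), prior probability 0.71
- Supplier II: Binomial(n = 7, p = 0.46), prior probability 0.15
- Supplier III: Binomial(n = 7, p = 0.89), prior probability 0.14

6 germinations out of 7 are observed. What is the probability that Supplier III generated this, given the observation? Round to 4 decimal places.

0.7853

P(component k | x) = π_k·f_k(x) / marginal(x), where marginal(x) = Σ_j π_j·f_j(x).
Component likelihoods at x = 6 germinations out of 7:
  f_I = C(7,6)·0.38^6·0.62^1 = 7·0.00301094·0.62 = 0.0130675
  f_II = C(7,6)·0.46^6·0.54^1 = 7·0.0094743·0.54 = 0.0358128
  f_III = C(7,6)·0.89^6·0.11^1 = 7·0.496981·0.11 = 0.382676
Weight by the priors:
  π_I·f_I = 0.71 × 0.0130675 = 0.0092779
  π_II·f_II = 0.15 × 0.0358128 = 0.00537193
  π_III·f_III = 0.14 × 0.382676 = 0.0535746
Normaliser: 0.0092779 + 0.00537193 + 0.0535746 = 0.0682244
P(Supplier III | data) = 0.0535746 / 0.0682244 ≈ 0.7853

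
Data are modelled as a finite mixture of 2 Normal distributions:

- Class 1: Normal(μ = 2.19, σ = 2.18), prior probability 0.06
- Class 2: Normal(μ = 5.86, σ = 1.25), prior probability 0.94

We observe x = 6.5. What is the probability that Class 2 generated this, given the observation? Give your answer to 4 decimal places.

The responsibility of component k is P(Z=k) f_k(x) divided by Σ_j P(Z=j) f_j(x).
Evaluate each component's likelihood at the observed value:
  f_1 = (1/(2.18·√(2π)))·exp(−(6.5−2.19)²/(2·2.18²)) = 0.183001·exp(-1.95439) = 0.0259222
  f_2 = (1/(1.25·√(2π)))·exp(−(6.5−5.86)²/(2·1.25²)) = 0.319154·exp(-0.13107) = 0.279947
Unnormalised posteriors:
  P(Z=1)·f_1 = 0.06 × 0.0259222 = 0.00155533
  P(Z=2)·f_2 = 0.94 × 0.279947 = 0.26315
Marginal: 0.00155533 + 0.26315 = 0.264706
P(Class 2 | 6.5) = 0.26315 / 0.264706 ≈ 0.9941

0.9941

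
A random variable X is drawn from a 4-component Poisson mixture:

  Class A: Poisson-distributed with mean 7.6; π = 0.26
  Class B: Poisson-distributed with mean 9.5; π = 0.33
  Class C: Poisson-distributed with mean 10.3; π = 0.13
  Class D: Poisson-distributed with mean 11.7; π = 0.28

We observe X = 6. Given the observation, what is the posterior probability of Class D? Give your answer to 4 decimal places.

0.1095

By Bayes' theorem, P(k | x) = w_k f_k(x) / Σ_j w_j f_j(x).
Poisson probabilities:
  L_A = e^(−7.6)·7.6^6/6! = 0.13394
  L_B = e^(−9.5)·9.5^6/6! = 0.0764208
  L_C = e^(−10.3)·10.3^6/6! = 0.0557773
  L_D = e^(−11.7)·11.7^6/6! = 0.0295486
Weight by the priors:
  w_A·L_A = 0.26 × 0.13394 = 0.0348245
  w_B·L_B = 0.33 × 0.0764208 = 0.0252189
  w_C·L_C = 0.13 × 0.0557773 = 0.00725105
  w_D·L_D = 0.28 × 0.0295486 = 0.00827361
Sum: 0.0348245 + 0.0252189 + 0.00725105 + 0.00827361 = 0.075568
Responsibility of Class D: 0.00827361 / 0.075568 ≈ 0.1095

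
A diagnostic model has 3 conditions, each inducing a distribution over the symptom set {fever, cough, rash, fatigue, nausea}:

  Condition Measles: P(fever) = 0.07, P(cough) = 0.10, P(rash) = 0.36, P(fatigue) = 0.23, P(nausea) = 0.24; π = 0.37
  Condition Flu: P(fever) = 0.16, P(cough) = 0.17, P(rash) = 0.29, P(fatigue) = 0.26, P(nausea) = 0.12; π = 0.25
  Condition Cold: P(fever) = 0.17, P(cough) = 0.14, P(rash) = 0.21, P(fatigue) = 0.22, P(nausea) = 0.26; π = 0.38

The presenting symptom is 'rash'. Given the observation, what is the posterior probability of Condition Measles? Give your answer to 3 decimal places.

P(component k | x) = π_k·f_k(x) / marginal(x), where marginal(x) = Σ_j π_j·f_j(x).
Component likelihoods at x = 'rash':
  f_Measles = 0.36
  f_Flu = 0.29
  f_Cold = 0.21
Unnormalised posteriors:
  π_Measles·f_Measles = 0.37 × 0.36 = 0.1332
  π_Flu·f_Flu = 0.25 × 0.29 = 0.0725
  π_Cold·f_Cold = 0.38 × 0.21 = 0.0798
Marginal: 0.1332 + 0.0725 + 0.0798 = 0.2855
So the posterior for Condition Measles is 0.1332 / 0.2855 ≈ 0.467.

0.467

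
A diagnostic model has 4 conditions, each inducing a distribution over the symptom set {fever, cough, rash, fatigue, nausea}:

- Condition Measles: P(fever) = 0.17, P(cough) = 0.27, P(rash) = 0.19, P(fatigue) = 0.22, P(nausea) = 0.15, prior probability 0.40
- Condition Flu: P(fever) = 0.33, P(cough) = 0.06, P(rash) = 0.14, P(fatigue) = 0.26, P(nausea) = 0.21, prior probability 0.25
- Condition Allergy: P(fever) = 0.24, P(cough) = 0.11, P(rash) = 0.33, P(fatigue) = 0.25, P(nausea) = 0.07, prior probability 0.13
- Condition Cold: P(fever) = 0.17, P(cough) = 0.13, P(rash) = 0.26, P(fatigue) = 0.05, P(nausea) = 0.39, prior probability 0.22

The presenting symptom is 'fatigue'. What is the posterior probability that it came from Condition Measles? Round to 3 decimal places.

The responsibility of component k is π_k f_k(x) divided by Σ_j π_j f_j(x).
Component likelihoods at x = 'fatigue':
  p_Measles = P(fatigue | comp) = 0.22
  p_Flu = P(fatigue | comp) = 0.26
  p_Allergy = P(fatigue | comp) = 0.25
  p_Cold = P(fatigue | comp) = 0.05
Multiply by the mixture weights:
  π_Measles·p_Measles = 0.40 × 0.22 = 0.088
  π_Flu·p_Flu = 0.25 × 0.26 = 0.065
  π_Allergy·p_Allergy = 0.13 × 0.25 = 0.0325
  π_Cold·p_Cold = 0.22 × 0.05 = 0.011
Denominator: 0.088 + 0.065 + 0.0325 + 0.011 = 0.1965
Responsibility of Condition Measles: 0.088 / 0.1965 ≈ 0.448

0.448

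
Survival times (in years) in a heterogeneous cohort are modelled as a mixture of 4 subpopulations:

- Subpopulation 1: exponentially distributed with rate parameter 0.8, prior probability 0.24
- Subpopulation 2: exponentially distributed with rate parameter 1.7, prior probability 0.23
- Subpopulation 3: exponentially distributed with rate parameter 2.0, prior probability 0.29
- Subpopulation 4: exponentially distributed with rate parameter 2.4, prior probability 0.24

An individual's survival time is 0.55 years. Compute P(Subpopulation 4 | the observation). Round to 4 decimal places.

Posterior ∝ prior × likelihood, so P(k | x) ∝ P(Z=k) f_k(x); normalise over all components.
Component likelihoods at x = 0.55 years:
  f_1 = 0.515229
  f_2 = 0.667396
  f_3 = 0.665742
  f_4 = 0.641125
Prior × likelihood for each component:
  P(Z=1)·f_1 = 0.24 × 0.515229 = 0.123655
  P(Z=2)·f_2 = 0.23 × 0.667396 = 0.153501
  P(Z=3)·f_3 = 0.29 × 0.665742 = 0.193065
  P(Z=4)·f_4 = 0.24 × 0.641125 = 0.15387
Evidence: 0.123655 + 0.153501 + 0.193065 + 0.15387 = 0.624091
So the posterior for Subpopulation 4 is 0.15387 / 0.624091 ≈ 0.2466.

0.2466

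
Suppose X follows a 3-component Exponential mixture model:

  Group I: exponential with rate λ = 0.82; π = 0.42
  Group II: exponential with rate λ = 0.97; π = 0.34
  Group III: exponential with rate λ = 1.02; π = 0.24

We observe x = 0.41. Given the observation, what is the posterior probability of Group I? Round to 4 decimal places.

0.3913

P(component k | x) = π_k·f_k(x) / marginal(x), where marginal(x) = Σ_j π_j·f_j(x).
Exponential densities:
  L_I = 0.585874
  L_II = 0.651708
  L_III = 0.671395
Weight by the priors:
  π_I·L_I = 0.42 × 0.585874 = 0.246067
  π_II·L_II = 0.34 × 0.651708 = 0.221581
  π_III·L_III = 0.24 × 0.671395 = 0.161135
Normaliser: 0.246067 + 0.221581 + 0.161135 = 0.628782
P(Group I | data) ≈ 0.3913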